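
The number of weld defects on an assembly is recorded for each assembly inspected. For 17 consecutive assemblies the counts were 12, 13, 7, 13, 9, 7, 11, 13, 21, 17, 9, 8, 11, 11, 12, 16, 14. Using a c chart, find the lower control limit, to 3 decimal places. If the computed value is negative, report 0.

c̄ = (12 + 13 + 7 + 13 + 9 + 7 + 11 + 13 + 21 + 17 + 9 + 8 + 11 + 11 + 12 + 16 + 14) / 17 = 204 / 17 = 12.0000
LCL = c̄ − 3√c̄ = 12.0000 − 3 × 3.4641 = 1.6077

1.608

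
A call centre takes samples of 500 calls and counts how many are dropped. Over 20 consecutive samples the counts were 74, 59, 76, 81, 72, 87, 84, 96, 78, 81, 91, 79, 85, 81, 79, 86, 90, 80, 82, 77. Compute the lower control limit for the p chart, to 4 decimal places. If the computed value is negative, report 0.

p̄ = Σdᵢ / (k·n) = 1618 / (20 × 500) = 0.16180
LCL = p̄ − 3·√(p̄(1−p̄)/n) = 0.16180 − 3 × 0.01647 = 0.11239

0.1124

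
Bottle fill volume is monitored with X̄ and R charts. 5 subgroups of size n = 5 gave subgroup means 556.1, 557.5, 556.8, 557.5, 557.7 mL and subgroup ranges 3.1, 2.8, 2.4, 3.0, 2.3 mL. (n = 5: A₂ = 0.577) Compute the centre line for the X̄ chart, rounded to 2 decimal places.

557.12

X̄̄ = (556.1 + 557.5 + 556.8 + 557.5 + 557.7) / 5 = 2785.6000 / 5 = 557.1200
CL = X̄̄ = 557.1200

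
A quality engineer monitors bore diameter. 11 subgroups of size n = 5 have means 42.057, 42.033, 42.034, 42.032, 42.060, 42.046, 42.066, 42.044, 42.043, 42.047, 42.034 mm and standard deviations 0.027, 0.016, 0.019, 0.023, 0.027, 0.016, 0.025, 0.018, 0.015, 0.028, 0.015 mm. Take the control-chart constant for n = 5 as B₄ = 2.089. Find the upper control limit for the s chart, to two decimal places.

s̄ = (0.027 + 0.016 + 0.019 + 0.023 + 0.027 + 0.016 + 0.025 + 0.018 + 0.015 + 0.028 + 0.015) / 11 = 0.0208
UCL_s = B₄·s̄ = 2.089 × 0.0208 = 0.0435

0.04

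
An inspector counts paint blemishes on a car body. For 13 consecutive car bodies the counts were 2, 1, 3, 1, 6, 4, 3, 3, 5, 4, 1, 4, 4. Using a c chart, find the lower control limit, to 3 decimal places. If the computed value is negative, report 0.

c̄ = (2 + 1 + 3 + 1 + 6 + 4 + 3 + 3 + 5 + 4 + 1 + 4 + 4) / 13 = 41 / 13 = 3.1538
LCL = c̄ − 3√c̄ = 3.1538 − 3 × 1.7759 = -2.1739 → 0 (cannot be negative)

0.000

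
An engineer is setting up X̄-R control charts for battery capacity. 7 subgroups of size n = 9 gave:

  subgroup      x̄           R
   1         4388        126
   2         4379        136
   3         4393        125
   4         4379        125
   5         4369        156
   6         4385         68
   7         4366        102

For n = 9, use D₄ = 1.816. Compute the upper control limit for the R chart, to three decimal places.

217.401

R̄ = (126 + 136 + 125 + 125 + 156 + 68 + 102) / 7 = 838.0000 / 7 = 119.7143
UCL_R = D₄·R̄ = 1.816 × 119.7143 = 217.4011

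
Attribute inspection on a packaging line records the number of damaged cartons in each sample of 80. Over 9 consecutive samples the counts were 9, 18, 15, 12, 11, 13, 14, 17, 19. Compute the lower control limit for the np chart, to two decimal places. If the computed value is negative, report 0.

3.96

p̄ = Σdᵢ / (k·n) = 128 / (9 × 80) = 0.17778
LCL = np̄ − 3·√(np̄(1−p̄)) = 14.2222 − 3 × 3.4196 = 3.9634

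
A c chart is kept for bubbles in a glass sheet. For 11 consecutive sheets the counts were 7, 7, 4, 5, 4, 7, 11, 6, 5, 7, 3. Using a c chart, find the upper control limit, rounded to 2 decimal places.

c̄ = (7 + 7 + 4 + 5 + 4 + 7 + 11 + 6 + 5 + 7 + 3) / 11 = 66 / 11 = 6.0000
UCL = c̄ + 3√c̄ = 6.0000 + 3 × √6.0000 = 6.0000 + 3 × 2.4495 = 13.3485

13.35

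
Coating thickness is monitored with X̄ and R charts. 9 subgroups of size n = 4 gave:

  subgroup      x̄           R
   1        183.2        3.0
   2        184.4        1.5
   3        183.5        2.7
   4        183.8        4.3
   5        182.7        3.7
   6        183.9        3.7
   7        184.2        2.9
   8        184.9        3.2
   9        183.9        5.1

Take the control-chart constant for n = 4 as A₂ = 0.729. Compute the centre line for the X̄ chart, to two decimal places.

183.83

X̄̄ = (183.2 + 184.4 + 183.5 + 183.8 + 182.7 + 183.9 + 184.2 + 184.9 + 183.9) / 9 = 1654.5000 / 9 = 183.8333
CL = X̄̄ = 183.8333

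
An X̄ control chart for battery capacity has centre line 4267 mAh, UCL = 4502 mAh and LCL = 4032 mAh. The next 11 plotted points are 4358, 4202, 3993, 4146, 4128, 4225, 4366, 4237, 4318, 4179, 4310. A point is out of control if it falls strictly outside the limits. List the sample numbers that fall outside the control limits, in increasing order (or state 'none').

Compare each point to [4032, 4502]: sample 3 = 3993 < LCL.

3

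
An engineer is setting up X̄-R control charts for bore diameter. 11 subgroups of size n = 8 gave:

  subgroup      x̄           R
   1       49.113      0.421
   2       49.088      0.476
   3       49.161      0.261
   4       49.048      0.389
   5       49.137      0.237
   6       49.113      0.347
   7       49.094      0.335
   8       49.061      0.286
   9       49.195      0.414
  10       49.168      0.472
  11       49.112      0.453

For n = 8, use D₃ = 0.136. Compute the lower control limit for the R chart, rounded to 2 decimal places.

0.05

R̄ = (0.421 + 0.476 + 0.261 + 0.389 + 0.237 + 0.347 + 0.335 + 0.286 + 0.414 + 0.472 + 0.453) / 11 = 4.0910 / 11 = 0.3719
LCL_R = D₃·R̄ = 0.136 × 0.3719 = 0.0506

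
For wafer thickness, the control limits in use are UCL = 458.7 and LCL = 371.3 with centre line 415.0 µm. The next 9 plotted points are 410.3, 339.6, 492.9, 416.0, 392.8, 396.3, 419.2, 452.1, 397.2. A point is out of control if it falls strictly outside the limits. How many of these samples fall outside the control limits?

2

Compare each point to [371.3, 458.7]: sample 2 = 339.6 < LCL; sample 3 = 492.9 > UCL.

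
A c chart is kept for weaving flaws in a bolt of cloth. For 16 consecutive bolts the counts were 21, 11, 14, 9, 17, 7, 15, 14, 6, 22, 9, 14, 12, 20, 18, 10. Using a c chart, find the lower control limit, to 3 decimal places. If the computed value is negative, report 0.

2.589

c̄ = (21 + 11 + 14 + 9 + 17 + 7 + 15 + 14 + 6 + 22 + 9 + 14 + 12 + 20 + 18 + 10) / 16 = 219 / 16 = 13.6875
LCL = c̄ − 3√c̄ = 13.6875 − 3 × 3.6997 = 2.5885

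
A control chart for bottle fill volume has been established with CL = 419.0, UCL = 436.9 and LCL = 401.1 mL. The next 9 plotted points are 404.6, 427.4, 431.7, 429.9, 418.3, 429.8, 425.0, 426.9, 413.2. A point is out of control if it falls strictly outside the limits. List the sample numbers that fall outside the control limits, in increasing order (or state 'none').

none

All 9 points lie within [401.1, 436.9].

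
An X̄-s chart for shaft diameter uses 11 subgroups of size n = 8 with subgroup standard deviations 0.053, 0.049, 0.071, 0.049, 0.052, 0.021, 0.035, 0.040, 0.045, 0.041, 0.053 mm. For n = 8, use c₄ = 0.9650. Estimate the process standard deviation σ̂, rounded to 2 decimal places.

s̄ = (0.053 + 0.049 + 0.071 + 0.049 + 0.052 + 0.021 + 0.035 + 0.040 + 0.045 + 0.041 + 0.053) / 11 = 0.0463
σ̂ = s̄ / c₄ = 0.0463 / 0.9650 = 0.0480

0.05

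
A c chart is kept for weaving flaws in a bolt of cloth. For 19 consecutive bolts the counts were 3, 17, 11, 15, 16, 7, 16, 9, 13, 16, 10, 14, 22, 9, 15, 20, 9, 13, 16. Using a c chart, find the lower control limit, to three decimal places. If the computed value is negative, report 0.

c̄ = (3 + 17 + 11 + 15 + 16 + 7 + 16 + 9 + 13 + 16 + 10 + 14 + 22 + 9 + 15 + 20 + 9 + 13 + 16) / 19 = 251 / 19 = 13.2105
LCL = c̄ − 3√c̄ = 13.2105 − 3 × 3.6346 = 2.3066

2.307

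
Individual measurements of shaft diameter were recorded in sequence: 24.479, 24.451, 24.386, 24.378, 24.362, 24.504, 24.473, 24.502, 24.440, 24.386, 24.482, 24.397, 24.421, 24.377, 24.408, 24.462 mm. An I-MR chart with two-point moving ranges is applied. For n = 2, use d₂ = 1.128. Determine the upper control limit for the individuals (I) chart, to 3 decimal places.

X̄ = (24.479 + 24.451 + 24.386 + 24.378 + 24.362 + 24.504 + 24.473 + 24.502 + 24.440 + 24.386 + 24.482 + 24.397 + 24.421 + 24.377 + 24.408 + 24.462) / 16 = 24.4318
Moving ranges: 0.028, 0.065, 0.008, 0.016, 0.142, 0.031, 0.029, 0.062, 0.054, 0.096, 0.085, 0.024, 0.044, 0.031, 0.054; M̄R̄ = 0.7690 / 15 = 0.0513
UCL = X̄ + 3·M̄R̄/d₂ = 24.4318 + 3 × 0.0513 / 1.128 = 24.5681

24.568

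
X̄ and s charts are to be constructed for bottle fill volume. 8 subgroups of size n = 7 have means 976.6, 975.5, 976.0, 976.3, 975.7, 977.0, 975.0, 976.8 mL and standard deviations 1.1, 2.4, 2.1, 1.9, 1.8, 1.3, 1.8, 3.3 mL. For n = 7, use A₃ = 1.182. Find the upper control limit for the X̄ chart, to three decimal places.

X̄̄ = (976.6 + 975.5 + 976.0 + 976.3 + 975.7 + 977.0 + 975.0 + 976.8) / 8 = 976.1125
s̄ = (1.1 + 2.4 + 2.1 + 1.9 + 1.8 + 1.3 + 1.8 + 3.3) / 8 = 1.9625
UCL = X̄̄ + A₃·s̄ = 976.1125 + 1.182 × 1.9625 = 978.4322

978.432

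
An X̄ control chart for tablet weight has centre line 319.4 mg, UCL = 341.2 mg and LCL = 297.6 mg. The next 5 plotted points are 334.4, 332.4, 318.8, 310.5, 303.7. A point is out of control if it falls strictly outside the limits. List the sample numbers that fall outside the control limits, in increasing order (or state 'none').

none

All 5 points lie within [297.6, 341.2].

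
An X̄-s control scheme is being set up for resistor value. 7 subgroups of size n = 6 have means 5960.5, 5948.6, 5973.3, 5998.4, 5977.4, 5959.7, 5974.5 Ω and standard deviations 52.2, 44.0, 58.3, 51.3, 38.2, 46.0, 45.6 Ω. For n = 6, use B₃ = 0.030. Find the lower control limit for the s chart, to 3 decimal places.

1.438

s̄ = (52.2 + 44.0 + 58.3 + 51.3 + 38.2 + 46.0 + 45.6) / 7 = 47.9429
LCL_s = B₃·s̄ = 0.030 × 47.9429 = 1.4383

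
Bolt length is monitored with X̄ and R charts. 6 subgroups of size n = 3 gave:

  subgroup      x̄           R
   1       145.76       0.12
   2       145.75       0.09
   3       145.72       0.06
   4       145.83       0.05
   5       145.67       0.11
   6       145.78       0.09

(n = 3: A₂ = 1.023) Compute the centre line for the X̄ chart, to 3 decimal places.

145.752

X̄̄ = (145.76 + 145.75 + 145.72 + 145.83 + 145.67 + 145.78) / 6 = 874.5100 / 6 = 145.7517
CL = X̄̄ = 145.7517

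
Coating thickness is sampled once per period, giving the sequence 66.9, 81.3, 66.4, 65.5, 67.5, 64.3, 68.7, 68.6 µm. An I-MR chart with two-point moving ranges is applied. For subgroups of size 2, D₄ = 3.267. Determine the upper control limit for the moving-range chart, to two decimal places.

Moving ranges: 14.4, 14.9, 0.9, 2.0, 3.2, 4.4, 0.1; M̄R̄ = 39.9000 / 7 = 5.7000
UCL_MR = D₄·M̄R̄ = 3.267 × 5.7000 = 18.6219

18.62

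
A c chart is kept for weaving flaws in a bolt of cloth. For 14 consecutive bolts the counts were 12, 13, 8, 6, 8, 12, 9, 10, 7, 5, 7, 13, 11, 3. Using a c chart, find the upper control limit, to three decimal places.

17.785

c̄ = (12 + 13 + 8 + 6 + 8 + 12 + 9 + 10 + 7 + 5 + 7 + 13 + 11 + 3) / 14 = 124 / 14 = 8.8571
UCL = c̄ + 3√c̄ = 8.8571 + 3 × √8.8571 = 8.8571 + 3 × 2.9761 = 17.7854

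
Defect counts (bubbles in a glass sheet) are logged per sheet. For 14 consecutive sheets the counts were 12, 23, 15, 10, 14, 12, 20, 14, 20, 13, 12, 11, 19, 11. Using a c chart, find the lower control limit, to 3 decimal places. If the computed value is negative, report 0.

3.207

c̄ = (12 + 23 + 15 + 10 + 14 + 12 + 20 + 14 + 20 + 13 + 12 + 11 + 19 + 11) / 14 = 206 / 14 = 14.7143
LCL = c̄ − 3√c̄ = 14.7143 − 3 × 3.8359 = 3.2065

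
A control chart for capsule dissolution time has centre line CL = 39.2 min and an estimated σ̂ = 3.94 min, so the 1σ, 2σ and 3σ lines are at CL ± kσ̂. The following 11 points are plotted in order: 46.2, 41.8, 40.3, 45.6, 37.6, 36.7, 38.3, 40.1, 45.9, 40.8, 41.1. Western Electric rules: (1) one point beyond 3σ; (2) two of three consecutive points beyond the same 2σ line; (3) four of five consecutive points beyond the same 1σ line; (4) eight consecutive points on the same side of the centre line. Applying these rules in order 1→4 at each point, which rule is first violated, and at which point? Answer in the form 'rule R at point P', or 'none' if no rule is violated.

none

Zone of each point (C = within 1σ̂, B = 1σ̂–2σ̂, A = 2σ̂–3σ̂, * = beyond 3σ̂; sign = side of CL): 1:+B, 2:+C, 3:+C, 4:+B, 5:-C, 6:-C, 7:-C, 8:+C, 9:+B, 10:+C, 11:+C
No rule fires across all 11 points.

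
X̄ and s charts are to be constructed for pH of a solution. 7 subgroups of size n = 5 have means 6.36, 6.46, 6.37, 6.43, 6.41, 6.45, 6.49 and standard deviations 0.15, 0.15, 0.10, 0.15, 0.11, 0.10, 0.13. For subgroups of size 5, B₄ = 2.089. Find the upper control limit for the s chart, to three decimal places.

s̄ = (0.15 + 0.15 + 0.10 + 0.15 + 0.11 + 0.10 + 0.13) / 7 = 0.1271
UCL_s = B₄·s̄ = 2.089 × 0.1271 = 0.2656

0.266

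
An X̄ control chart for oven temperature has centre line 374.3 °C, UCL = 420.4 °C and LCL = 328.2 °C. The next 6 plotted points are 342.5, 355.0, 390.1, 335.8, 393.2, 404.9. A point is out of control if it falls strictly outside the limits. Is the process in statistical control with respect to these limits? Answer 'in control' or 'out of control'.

in control

All 6 points lie within [328.2, 420.4].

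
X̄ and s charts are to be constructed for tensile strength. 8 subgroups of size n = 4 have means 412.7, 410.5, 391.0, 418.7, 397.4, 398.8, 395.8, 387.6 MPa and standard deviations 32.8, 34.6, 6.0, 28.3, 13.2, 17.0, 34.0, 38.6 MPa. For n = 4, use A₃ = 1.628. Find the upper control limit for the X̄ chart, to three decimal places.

X̄̄ = (412.7 + 410.5 + 391.0 + 418.7 + 397.4 + 398.8 + 395.8 + 387.6) / 8 = 401.5625
s̄ = (32.8 + 34.6 + 6.0 + 28.3 + 13.2 + 17.0 + 34.0 + 38.6) / 8 = 25.5625
UCL = X̄̄ + A₃·s̄ = 401.5625 + 1.628 × 25.5625 = 443.1782

443.178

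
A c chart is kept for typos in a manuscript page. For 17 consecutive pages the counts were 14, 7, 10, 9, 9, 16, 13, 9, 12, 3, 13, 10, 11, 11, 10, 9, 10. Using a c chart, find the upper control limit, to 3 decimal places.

20.006

c̄ = (14 + 7 + 10 + 9 + 9 + 16 + 13 + 9 + 12 + 3 + 13 + 10 + 11 + 11 + 10 + 9 + 10) / 17 = 176 / 17 = 10.3529
UCL = c̄ + 3√c̄ = 10.3529 + 3 × √10.3529 = 10.3529 + 3 × 3.2176 = 20.0057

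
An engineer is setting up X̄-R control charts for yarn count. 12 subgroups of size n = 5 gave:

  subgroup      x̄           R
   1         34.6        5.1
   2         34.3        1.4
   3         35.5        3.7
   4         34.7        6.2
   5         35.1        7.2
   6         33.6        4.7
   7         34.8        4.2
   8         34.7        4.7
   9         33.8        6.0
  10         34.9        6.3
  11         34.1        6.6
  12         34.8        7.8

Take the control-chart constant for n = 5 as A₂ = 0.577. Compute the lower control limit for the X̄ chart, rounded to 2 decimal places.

X̄̄ = (34.6 + 34.3 + 35.5 + 34.7 + 35.1 + 33.6 + 34.8 + 34.7 + 33.8 + 34.9 + 34.1 + 34.8) / 12 = 414.9000 / 12 = 34.5750
R̄ = (5.1 + 1.4 + 3.7 + 6.2 + 7.2 + 4.7 + 4.2 + 4.7 + 6.0 + 6.3 + 6.6 + 7.8) / 12 = 63.9000 / 12 = 5.3250
LCL = X̄̄ − A₂·R̄ = 34.5750 − 0.577 × 5.3250 = 31.5025

31.50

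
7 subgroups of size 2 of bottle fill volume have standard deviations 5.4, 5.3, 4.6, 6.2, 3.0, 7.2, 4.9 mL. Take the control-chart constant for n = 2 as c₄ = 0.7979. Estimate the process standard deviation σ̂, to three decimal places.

6.553

s̄ = (5.4 + 5.3 + 4.6 + 6.2 + 3.0 + 7.2 + 4.9) / 7 = 5.2286
σ̂ = s̄ / c₄ = 5.2286 / 0.7979 = 6.5529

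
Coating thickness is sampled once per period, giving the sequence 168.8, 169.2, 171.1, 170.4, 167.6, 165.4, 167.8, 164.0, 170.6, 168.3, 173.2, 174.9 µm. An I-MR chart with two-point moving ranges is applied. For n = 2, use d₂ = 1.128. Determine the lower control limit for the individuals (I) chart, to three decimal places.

X̄ = (168.8 + 169.2 + 171.1 + 170.4 + 167.6 + 165.4 + 167.8 + 164.0 + 170.6 + 168.3 + 173.2 + 174.9) / 12 = 169.2750
Moving ranges: 0.4, 1.9, 0.7, 2.8, 2.2, 2.4, 3.8, 6.6, 2.3, 4.9, 1.7; M̄R̄ = 29.7000 / 11 = 2.7000
LCL = X̄ − 3·M̄R̄/d₂ = 169.2750 − 3 × 2.7000 / 1.128 = 162.0941

162.094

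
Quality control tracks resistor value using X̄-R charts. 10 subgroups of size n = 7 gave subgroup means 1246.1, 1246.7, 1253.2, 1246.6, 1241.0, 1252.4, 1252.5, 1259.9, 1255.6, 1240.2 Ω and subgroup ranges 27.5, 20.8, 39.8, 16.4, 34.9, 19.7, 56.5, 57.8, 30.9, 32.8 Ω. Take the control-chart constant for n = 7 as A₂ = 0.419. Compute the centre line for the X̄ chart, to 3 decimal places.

X̄̄ = (1246.1 + 1246.7 + 1253.2 + 1246.6 + 1241.0 + 1252.4 + 1252.5 + 1259.9 + 1255.6 + 1240.2) / 10 = 12494.2000 / 10 = 1249.4200
CL = X̄̄ = 1249.4200

1249.420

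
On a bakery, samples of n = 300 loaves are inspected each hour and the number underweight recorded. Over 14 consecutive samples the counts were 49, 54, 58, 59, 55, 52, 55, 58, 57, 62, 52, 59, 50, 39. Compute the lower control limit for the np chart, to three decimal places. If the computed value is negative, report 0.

p̄ = Σdᵢ / (k·n) = 759 / (14 × 300) = 0.18071
LCL = np̄ − 3·√(np̄(1−p̄)) = 54.2143 − 3 × 6.6646 = 34.2205

34.220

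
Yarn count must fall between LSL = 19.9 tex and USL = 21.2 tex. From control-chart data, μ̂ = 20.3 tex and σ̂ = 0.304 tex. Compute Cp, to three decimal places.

Cp = (USL − LSL) / (6σ̂) = (21.2 − 19.9) / (6 × 0.304) = 1.3000 / 1.8240 = 0.7127

0.713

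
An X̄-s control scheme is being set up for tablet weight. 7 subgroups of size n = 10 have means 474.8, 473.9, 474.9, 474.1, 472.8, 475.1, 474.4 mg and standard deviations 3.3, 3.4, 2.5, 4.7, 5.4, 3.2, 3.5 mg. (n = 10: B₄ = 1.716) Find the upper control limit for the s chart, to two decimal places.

s̄ = (3.3 + 3.4 + 2.5 + 4.7 + 5.4 + 3.2 + 3.5) / 7 = 3.7143
UCL_s = B₄·s̄ = 1.716 × 3.7143 = 6.3737

6.37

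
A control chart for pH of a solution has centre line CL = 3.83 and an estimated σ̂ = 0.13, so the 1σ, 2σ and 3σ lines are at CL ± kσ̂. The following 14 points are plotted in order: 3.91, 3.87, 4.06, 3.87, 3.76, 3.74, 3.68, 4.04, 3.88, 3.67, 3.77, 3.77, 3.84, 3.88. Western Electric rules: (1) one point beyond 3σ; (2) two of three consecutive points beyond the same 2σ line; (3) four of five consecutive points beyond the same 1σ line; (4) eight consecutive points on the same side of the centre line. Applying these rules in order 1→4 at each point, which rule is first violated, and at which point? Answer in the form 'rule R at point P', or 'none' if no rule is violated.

Zone of each point (C = within 1σ̂, B = 1σ̂–2σ̂, A = 2σ̂–3σ̂, * = beyond 3σ̂; sign = side of CL): 1:+C, 2:+C, 3:+B, 4:+C, 5:-C, 6:-C, 7:-B, 8:+B, 9:+C, 10:-B, 11:-C, 12:-C, 13:+C, 14:+C
No rule fires across all 14 points.

none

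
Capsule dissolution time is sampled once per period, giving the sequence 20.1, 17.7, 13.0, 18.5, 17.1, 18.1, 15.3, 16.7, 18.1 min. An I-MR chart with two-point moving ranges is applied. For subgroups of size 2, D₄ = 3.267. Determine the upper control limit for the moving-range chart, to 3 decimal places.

Moving ranges: 2.4, 4.7, 5.5, 1.4, 1.0, 2.8, 1.4, 1.4; M̄R̄ = 20.6000 / 8 = 2.5750
UCL_MR = D₄·M̄R̄ = 3.267 × 2.5750 = 8.4125

8.413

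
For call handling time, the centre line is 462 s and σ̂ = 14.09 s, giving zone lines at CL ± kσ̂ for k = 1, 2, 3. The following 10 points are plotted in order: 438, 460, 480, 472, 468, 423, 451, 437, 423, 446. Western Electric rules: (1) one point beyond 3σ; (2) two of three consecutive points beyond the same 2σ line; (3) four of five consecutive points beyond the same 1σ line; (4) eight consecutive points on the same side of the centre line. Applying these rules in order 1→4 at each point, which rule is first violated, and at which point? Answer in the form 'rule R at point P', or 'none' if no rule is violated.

rule 3 at point 10

Zone of each point (C = within 1σ̂, B = 1σ̂–2σ̂, A = 2σ̂–3σ̂, * = beyond 3σ̂; sign = side of CL): 1:-B, 2:-C, 3:+B, 4:+C, 5:+C, 6:-A, 7:-C, 8:-B, 9:-A, 10:-B
Rule 3 (four of five consecutive points beyond the same 1σ limit) is satisfied at point 10.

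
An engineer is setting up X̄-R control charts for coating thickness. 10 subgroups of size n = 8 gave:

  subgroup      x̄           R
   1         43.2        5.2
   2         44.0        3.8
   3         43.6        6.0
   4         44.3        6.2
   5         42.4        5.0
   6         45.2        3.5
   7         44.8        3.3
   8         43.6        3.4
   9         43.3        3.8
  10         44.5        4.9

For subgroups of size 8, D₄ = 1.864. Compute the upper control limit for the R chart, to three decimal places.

8.407

R̄ = (5.2 + 3.8 + 6.0 + 6.2 + 5.0 + 3.5 + 3.3 + 3.4 + 3.8 + 4.9) / 10 = 45.1000 / 10 = 4.5100
UCL_R = D₄·R̄ = 1.864 × 4.5100 = 8.4066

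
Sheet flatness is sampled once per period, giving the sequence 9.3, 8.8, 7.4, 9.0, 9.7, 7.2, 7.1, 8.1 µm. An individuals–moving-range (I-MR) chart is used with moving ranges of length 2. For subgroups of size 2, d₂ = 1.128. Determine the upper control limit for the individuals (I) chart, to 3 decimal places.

11.289

X̄ = (9.3 + 8.8 + 7.4 + 9.0 + 9.7 + 7.2 + 7.1 + 8.1) / 8 = 8.3250
Moving ranges: 0.5, 1.4, 1.6, 0.7, 2.5, 0.1, 1.0; M̄R̄ = 7.8000 / 7 = 1.1143
UCL = X̄ + 3·M̄R̄/d₂ = 8.3250 + 3 × 1.1143 / 1.128 = 11.2885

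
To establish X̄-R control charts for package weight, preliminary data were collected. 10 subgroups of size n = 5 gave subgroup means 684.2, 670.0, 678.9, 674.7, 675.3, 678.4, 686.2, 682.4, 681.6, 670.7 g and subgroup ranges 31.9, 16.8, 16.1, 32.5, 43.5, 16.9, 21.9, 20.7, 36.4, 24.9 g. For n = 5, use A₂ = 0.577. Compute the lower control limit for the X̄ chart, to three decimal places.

663.146

X̄̄ = (684.2 + 670.0 + 678.9 + 674.7 + 675.3 + 678.4 + 686.2 + 682.4 + 681.6 + 670.7) / 10 = 6782.4000 / 10 = 678.2400
R̄ = (31.9 + 16.8 + 16.1 + 32.5 + 43.5 + 16.9 + 21.9 + 20.7 + 36.4 + 24.9) / 10 = 261.6000 / 10 = 26.1600
LCL = X̄̄ − A₂·R̄ = 678.2400 − 0.577 × 26.1600 = 663.1457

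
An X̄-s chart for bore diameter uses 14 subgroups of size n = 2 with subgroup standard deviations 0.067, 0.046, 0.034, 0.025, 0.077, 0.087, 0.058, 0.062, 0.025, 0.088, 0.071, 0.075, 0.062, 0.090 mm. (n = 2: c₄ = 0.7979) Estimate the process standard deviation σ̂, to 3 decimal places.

0.078

s̄ = (0.067 + 0.046 + 0.034 + 0.025 + 0.077 + 0.087 + 0.058 + 0.062 + 0.025 + 0.088 + 0.071 + 0.075 + 0.062 + 0.090) / 14 = 0.0619
σ̂ = s̄ / c₄ = 0.0619 / 0.7979 = 0.0776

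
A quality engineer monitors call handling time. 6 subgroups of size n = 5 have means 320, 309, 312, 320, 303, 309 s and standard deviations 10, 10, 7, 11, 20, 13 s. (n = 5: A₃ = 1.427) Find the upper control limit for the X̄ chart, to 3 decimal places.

X̄̄ = (320 + 309 + 312 + 320 + 303 + 309) / 6 = 312.1667
s̄ = (10 + 10 + 7 + 11 + 20 + 13) / 6 = 11.8333
UCL = X̄̄ + A₃·s̄ = 312.1667 + 1.427 × 11.8333 = 329.0528

329.053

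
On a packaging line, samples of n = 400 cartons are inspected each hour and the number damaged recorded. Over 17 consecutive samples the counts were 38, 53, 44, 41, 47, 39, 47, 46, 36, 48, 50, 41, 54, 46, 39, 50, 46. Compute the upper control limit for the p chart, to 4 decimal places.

p̄ = Σdᵢ / (k·n) = 765 / (17 × 400) = 0.11250
UCL = p̄ + 3·√(p̄(1−p̄)/n) = 0.11250 + 3 × √(0.11250×0.88750/400) = 0.11250 + 3 × 0.01580 = 0.15990

0.1599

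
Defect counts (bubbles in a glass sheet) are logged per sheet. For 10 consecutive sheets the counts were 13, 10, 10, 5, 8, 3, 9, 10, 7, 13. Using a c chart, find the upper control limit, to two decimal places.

17.70

c̄ = (13 + 10 + 10 + 5 + 8 + 3 + 9 + 10 + 7 + 13) / 10 = 88 / 10 = 8.8000
UCL = c̄ + 3√c̄ = 8.8000 + 3 × √8.8000 = 8.8000 + 3 × 2.9665 = 17.6994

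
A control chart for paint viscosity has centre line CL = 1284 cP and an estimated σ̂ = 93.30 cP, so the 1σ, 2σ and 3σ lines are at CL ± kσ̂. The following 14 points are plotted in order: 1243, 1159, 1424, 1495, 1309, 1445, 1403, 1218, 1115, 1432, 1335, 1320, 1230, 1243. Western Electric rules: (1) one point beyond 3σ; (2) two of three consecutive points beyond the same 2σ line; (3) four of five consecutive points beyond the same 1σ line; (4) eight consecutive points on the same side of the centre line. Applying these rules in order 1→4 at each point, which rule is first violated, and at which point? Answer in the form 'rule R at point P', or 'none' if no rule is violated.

Zone of each point (C = within 1σ̂, B = 1σ̂–2σ̂, A = 2σ̂–3σ̂, * = beyond 3σ̂; sign = side of CL): 1:-C, 2:-B, 3:+B, 4:+A, 5:+C, 6:+B, 7:+B, 8:-C, 9:-B, 10:+B, 11:+C, 12:+C, 13:-C, 14:-C
Rule 3 (four of five consecutive points beyond the same 1σ limit) is satisfied at point 7.

rule 3 at point 7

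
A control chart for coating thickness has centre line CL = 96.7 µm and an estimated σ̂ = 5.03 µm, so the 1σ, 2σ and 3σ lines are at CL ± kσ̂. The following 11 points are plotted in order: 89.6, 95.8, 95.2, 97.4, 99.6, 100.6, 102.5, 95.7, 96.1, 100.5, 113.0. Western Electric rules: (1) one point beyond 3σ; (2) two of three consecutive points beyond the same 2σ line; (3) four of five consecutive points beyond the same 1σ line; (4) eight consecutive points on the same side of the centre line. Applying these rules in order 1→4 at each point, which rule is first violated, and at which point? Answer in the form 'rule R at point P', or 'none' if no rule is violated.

rule 1 at point 11

Zone of each point (C = within 1σ̂, B = 1σ̂–2σ̂, A = 2σ̂–3σ̂, * = beyond 3σ̂; sign = side of CL): 1:-B, 2:-C, 3:-C, 4:+C, 5:+C, 6:+C, 7:+B, 8:-C, 9:-C, 10:+C, 11:+*
Rule 1 (one point beyond the 3σ limits) is satisfied at point 11.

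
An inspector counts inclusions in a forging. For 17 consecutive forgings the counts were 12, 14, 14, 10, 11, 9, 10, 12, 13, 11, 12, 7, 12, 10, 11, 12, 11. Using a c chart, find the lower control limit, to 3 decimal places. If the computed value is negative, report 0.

1.180

c̄ = (12 + 14 + 14 + 10 + 11 + 9 + 10 + 12 + 13 + 11 + 12 + 7 + 12 + 10 + 11 + 12 + 11) / 17 = 191 / 17 = 11.2353
LCL = c̄ − 3√c̄ = 11.2353 − 3 × 3.3519 = 1.1796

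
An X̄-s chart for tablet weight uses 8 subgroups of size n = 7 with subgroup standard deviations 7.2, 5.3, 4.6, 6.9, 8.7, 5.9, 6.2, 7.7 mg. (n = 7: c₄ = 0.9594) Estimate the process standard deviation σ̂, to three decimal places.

s̄ = (7.2 + 5.3 + 4.6 + 6.9 + 8.7 + 5.9 + 6.2 + 7.7) / 8 = 6.5625
σ̂ = s̄ / c₄ = 6.5625 / 0.9594 = 6.8402

6.840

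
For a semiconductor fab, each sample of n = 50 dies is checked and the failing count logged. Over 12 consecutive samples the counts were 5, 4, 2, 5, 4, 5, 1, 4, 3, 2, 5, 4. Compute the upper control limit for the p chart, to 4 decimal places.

0.1839

p̄ = Σdᵢ / (k·n) = 44 / (12 × 50) = 0.07333
UCL = p̄ + 3·√(p̄(1−p̄)/n) = 0.07333 + 3 × √(0.07333×0.92667/50) = 0.07333 + 3 × 0.03687 = 0.18393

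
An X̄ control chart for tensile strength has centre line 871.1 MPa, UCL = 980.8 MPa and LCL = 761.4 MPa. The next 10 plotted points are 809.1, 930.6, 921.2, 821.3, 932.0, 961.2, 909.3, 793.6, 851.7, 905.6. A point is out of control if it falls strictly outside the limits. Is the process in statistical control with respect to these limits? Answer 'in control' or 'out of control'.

All 10 points lie within [761.4, 980.8].

in control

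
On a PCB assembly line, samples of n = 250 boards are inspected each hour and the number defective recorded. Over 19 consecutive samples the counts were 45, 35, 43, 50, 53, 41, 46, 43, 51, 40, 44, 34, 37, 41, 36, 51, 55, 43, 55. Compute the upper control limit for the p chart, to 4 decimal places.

0.2500

p̄ = Σdᵢ / (k·n) = 843 / (19 × 250) = 0.17747
UCL = p̄ + 3·√(p̄(1−p̄)/n) = 0.17747 + 3 × √(0.17747×0.82253/250) = 0.17747 + 3 × 0.02416 = 0.24997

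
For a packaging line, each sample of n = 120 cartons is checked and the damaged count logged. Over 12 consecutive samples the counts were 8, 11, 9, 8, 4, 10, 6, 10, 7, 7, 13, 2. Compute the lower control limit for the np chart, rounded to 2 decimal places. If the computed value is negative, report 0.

p̄ = Σdᵢ / (k·n) = 95 / (12 × 120) = 0.06597
LCL = np̄ − 3·√(np̄(1−p̄)) = 7.9167 − 3 × 2.7193 = -0.2411 → 0 (negative, so LCL = 0)

0.00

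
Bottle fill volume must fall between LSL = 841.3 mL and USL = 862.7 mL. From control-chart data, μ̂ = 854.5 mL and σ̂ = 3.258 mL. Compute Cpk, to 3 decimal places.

0.839

Cpu = (USL − μ̂) / (3σ̂) = (862.7 − 854.5) / (3 × 3.258) = 0.8390; Cpl = (μ̂ − LSL) / (3σ̂) = (854.5 − 841.3) / (3 × 3.258) = 1.3505; Cpk = min(Cpu, Cpl) = 0.8390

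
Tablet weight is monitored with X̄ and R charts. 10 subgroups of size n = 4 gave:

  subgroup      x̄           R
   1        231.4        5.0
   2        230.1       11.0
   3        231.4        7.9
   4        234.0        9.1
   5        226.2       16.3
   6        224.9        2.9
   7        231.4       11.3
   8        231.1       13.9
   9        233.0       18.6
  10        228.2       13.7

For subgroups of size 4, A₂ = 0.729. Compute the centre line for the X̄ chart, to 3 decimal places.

230.170

X̄̄ = (231.4 + 230.1 + 231.4 + 234.0 + 226.2 + 224.9 + 231.4 + 231.1 + 233.0 + 228.2) / 10 = 2301.7000 / 10 = 230.1700
CL = X̄̄ = 230.1700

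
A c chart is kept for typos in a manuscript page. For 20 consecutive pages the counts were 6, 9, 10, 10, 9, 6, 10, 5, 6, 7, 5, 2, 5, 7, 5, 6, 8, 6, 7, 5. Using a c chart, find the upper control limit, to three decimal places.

14.465

c̄ = (6 + 9 + 10 + 10 + 9 + 6 + 10 + 5 + 6 + 7 + 5 + 2 + 5 + 7 + 5 + 6 + 8 + 6 + 7 + 5) / 20 = 134 / 20 = 6.7000
UCL = c̄ + 3√c̄ = 6.7000 + 3 × √6.7000 = 6.7000 + 3 × 2.5884 = 14.4653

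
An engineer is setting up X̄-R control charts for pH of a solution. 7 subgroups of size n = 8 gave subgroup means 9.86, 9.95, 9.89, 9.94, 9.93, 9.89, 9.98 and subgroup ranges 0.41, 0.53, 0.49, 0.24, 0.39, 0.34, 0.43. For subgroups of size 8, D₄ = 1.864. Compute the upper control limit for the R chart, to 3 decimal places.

R̄ = (0.41 + 0.53 + 0.49 + 0.24 + 0.39 + 0.34 + 0.43) / 7 = 2.8300 / 7 = 0.4043
UCL_R = D₄·R̄ = 1.864 × 0.4043 = 0.7536

0.754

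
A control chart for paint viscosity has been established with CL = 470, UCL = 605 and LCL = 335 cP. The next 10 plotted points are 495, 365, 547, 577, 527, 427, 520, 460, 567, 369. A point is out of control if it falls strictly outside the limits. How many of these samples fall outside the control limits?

0

All 10 points lie within [335, 605].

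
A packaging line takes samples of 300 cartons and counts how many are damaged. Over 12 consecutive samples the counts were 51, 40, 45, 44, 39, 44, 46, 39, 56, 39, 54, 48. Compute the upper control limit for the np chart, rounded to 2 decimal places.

p̄ = Σdᵢ / (k·n) = 545 / (12 × 300) = 0.15139
UCL = np̄ + 3·√(np̄(1−p̄)) = 45.4167 + 3 × √(45.4167×0.84861) = 45.4167 + 3 × 6.2081 = 64.0411

64.04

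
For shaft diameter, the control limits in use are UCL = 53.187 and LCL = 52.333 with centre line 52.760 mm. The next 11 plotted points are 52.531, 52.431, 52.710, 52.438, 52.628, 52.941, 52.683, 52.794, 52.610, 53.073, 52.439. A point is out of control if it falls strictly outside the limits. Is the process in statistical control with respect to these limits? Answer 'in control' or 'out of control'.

in control

All 11 points lie within [52.333, 53.187].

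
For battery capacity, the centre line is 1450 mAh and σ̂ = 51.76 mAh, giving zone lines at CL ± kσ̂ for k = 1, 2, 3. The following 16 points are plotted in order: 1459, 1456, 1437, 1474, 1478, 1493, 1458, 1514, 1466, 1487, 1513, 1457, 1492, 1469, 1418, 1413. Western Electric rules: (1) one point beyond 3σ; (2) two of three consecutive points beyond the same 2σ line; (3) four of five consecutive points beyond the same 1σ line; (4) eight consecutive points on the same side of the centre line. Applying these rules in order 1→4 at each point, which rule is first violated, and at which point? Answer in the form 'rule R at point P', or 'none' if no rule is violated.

Zone of each point (C = within 1σ̂, B = 1σ̂–2σ̂, A = 2σ̂–3σ̂, * = beyond 3σ̂; sign = side of CL): 1:+C, 2:+C, 3:-C, 4:+C, 5:+C, 6:+C, 7:+C, 8:+B, 9:+C, 10:+C, 11:+B, 12:+C, 13:+C, 14:+C, 15:-C, 16:-C
Rule 4 (eight consecutive points on the same side of the centre line) is satisfied at point 11.

rule 4 at point 11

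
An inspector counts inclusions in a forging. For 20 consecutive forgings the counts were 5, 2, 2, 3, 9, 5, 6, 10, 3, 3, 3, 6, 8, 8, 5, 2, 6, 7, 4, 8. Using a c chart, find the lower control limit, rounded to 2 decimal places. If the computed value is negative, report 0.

0.00

c̄ = (5 + 2 + 2 + 3 + 9 + 5 + 6 + 10 + 3 + 3 + 3 + 6 + 8 + 8 + 5 + 2 + 6 + 7 + 4 + 8) / 20 = 105 / 20 = 5.2500
LCL = c̄ − 3√c̄ = 5.2500 − 3 × 2.2913 = -1.6239 → 0 (cannot be negative)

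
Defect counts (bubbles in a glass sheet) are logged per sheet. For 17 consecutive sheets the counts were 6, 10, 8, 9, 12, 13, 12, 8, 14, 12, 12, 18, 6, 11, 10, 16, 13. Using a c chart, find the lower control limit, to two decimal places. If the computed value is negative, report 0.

1.15

c̄ = (6 + 10 + 8 + 9 + 12 + 13 + 12 + 8 + 14 + 12 + 12 + 18 + 6 + 11 + 10 + 16 + 13) / 17 = 190 / 17 = 11.1765
LCL = c̄ − 3√c̄ = 11.1765 − 3 × 3.3431 = 1.1471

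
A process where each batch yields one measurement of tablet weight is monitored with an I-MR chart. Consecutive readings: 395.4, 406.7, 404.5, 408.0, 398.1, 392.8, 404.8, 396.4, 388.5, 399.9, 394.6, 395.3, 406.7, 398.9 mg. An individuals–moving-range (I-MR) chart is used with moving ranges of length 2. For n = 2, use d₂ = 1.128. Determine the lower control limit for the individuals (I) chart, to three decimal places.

379.464

X̄ = (395.4 + 406.7 + 404.5 + 408.0 + 398.1 + 392.8 + 404.8 + 396.4 + 388.5 + 399.9 + 394.6 + 395.3 + 406.7 + 398.9) / 14 = 399.3286
Moving ranges: 11.3, 2.2, 3.5, 9.9, 5.3, 12.0, 8.4, 7.9, 11.4, 5.3, 0.7, 11.4, 7.8; M̄R̄ = 97.1000 / 13 = 7.4692
LCL = X̄ − 3·M̄R̄/d₂ = 399.3286 − 3 × 7.4692 / 1.128 = 379.4636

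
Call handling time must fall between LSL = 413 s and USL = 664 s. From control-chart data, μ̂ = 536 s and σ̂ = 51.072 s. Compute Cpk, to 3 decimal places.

Cpu = (USL − μ̂) / (3σ̂) = (664 − 536) / (3 × 51.072) = 0.8354; Cpl = (μ̂ − LSL) / (3σ̂) = (536 − 413) / (3 × 51.072) = 0.8028; Cpk = min(Cpu, Cpl) = 0.8028

0.803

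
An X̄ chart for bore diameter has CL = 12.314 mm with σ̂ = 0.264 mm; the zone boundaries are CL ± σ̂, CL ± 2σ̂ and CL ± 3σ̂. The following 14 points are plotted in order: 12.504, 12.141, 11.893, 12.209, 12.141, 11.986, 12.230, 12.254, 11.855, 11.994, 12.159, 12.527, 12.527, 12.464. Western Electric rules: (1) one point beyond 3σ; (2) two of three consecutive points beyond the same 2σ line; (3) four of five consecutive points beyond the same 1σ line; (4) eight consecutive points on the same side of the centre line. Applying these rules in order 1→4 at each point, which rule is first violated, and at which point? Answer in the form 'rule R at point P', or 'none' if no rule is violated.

rule 4 at point 9

Zone of each point (C = within 1σ̂, B = 1σ̂–2σ̂, A = 2σ̂–3σ̂, * = beyond 3σ̂; sign = side of CL): 1:+C, 2:-C, 3:-B, 4:-C, 5:-C, 6:-B, 7:-C, 8:-C, 9:-B, 10:-B, 11:-C, 12:+C, 13:+C, 14:+C
Rule 4 (eight consecutive points on the same side of the centre line) is satisfied at point 9.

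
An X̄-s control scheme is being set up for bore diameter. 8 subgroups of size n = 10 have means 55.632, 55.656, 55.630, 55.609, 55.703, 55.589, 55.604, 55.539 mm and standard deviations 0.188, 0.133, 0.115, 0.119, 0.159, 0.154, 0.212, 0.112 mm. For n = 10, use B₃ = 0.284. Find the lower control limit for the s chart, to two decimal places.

s̄ = (0.188 + 0.133 + 0.115 + 0.119 + 0.159 + 0.154 + 0.212 + 0.112) / 8 = 0.1490
LCL_s = B₃·s̄ = 0.284 × 0.1490 = 0.0423

0.04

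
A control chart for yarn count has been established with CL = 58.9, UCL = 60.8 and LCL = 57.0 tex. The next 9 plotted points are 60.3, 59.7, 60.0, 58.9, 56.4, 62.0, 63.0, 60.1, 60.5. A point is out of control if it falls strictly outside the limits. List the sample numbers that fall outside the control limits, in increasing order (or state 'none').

5, 6, 7

Compare each point to [57.0, 60.8]: sample 5 = 56.4 < LCL; sample 6 = 62.0 > UCL; sample 7 = 63.0 > UCL.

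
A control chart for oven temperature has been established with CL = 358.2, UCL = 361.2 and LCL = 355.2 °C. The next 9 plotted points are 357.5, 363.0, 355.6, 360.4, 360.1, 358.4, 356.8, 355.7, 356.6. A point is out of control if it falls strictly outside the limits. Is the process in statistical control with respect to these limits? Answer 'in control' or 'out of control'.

Compare each point to [355.2, 361.2]: sample 2 = 363.0 > UCL.

out of control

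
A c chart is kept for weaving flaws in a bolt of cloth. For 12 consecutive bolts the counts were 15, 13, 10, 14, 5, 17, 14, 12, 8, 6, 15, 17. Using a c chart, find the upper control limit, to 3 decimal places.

22.631

c̄ = (15 + 13 + 10 + 14 + 5 + 17 + 14 + 12 + 8 + 6 + 15 + 17) / 12 = 146 / 12 = 12.1667
UCL = c̄ + 3√c̄ = 12.1667 + 3 × √12.1667 = 12.1667 + 3 × 3.4881 = 22.6309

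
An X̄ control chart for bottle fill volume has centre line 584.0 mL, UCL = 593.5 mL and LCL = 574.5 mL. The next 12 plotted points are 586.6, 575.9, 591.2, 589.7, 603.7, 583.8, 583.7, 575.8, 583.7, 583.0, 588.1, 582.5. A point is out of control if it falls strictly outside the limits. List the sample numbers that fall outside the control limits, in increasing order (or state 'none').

Compare each point to [574.5, 593.5]: sample 5 = 603.7 > UCL.

5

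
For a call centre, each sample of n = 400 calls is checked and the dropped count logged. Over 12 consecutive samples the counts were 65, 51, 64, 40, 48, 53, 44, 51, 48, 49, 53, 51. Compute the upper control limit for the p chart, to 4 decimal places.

p̄ = Σdᵢ / (k·n) = 617 / (12 × 400) = 0.12854
UCL = p̄ + 3·√(p̄(1−p̄)/n) = 0.12854 + 3 × √(0.12854×0.87146/400) = 0.12854 + 3 × 0.01673 = 0.17875

0.1787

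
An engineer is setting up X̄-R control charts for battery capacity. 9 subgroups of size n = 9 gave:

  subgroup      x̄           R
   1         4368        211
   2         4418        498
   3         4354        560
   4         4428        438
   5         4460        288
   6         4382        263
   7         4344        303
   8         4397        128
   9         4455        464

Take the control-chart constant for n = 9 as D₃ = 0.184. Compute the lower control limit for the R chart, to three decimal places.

R̄ = (211 + 498 + 560 + 438 + 288 + 263 + 303 + 128 + 464) / 9 = 3153.0000 / 9 = 350.3333
LCL_R = D₃·R̄ = 0.184 × 350.3333 = 64.4613

64.461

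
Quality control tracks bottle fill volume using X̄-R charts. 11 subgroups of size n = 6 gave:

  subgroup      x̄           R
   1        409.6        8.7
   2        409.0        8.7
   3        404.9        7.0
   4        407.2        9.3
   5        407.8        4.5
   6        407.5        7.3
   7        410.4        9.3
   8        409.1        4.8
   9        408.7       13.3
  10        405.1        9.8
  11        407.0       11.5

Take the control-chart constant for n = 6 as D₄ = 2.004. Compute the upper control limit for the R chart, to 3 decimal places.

R̄ = (8.7 + 8.7 + 7.0 + 9.3 + 4.5 + 7.3 + 9.3 + 4.8 + 13.3 + 9.8 + 11.5) / 11 = 94.2000 / 11 = 8.5636
UCL_R = D₄·R̄ = 2.004 × 8.5636 = 17.1615

17.162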